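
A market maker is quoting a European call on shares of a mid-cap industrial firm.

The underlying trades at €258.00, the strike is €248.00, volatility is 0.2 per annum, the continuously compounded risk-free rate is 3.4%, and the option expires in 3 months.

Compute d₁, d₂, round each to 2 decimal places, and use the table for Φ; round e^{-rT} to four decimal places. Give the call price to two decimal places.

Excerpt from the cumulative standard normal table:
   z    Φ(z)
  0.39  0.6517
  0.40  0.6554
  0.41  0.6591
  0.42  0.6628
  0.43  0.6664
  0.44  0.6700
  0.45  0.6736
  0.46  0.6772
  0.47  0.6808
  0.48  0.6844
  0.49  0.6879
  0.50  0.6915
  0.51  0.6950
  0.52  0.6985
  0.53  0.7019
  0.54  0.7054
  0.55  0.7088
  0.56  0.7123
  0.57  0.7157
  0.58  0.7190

€17.23

T = 0.25;  σ√T = 0.1000
d₁ = [ln(258/248) + (0.034 + 0.2²/2)·0.25] / 0.1000 = [0.0395 + 0.0135] / 0.1000 = 0.5303 which rounds to 0.53
d₂ = d₁ − σ√T = 0.5303 − 0.1000 = 0.4303 which rounds to 0.43
exp(−rT) = exp(−0.034·0.25) = 0.9915
C = 258·N(0.53) − 248·0.9915·N(0.43) = 258·0.7019 − 248·0.9915·0.6664 = 181.0902 − 163.8624 = 17.2278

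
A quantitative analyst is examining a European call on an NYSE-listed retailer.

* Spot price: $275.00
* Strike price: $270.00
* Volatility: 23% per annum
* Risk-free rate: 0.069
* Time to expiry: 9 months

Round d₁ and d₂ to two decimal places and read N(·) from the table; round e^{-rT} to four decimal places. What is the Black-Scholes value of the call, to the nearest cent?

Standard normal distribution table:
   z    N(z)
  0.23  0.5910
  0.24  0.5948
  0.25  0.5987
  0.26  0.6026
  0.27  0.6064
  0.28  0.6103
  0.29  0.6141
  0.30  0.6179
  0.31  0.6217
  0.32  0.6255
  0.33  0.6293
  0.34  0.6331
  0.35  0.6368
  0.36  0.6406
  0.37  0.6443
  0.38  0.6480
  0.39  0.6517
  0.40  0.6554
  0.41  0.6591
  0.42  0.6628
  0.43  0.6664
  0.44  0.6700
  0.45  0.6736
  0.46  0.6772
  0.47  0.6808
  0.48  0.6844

$31.74

T = 0.75;  σ√T = 0.1992
d₁ = [ln(275/270) + (0.069 + ½·0.23²)·0.75] / (σ√T) = (0.0183 + 0.0716) / 0.1992 = 0.4515 ⇒ 0.45
d₂ = 0.4515 − 0.1992 = 0.2523 ⇒ 0.25
exp(−rT) = exp(−0.069·0.75) = 0.9496
C = 275·N(0.45) − 270·0.9496·N(0.25) = 275·0.6736 − 270·0.9496·0.5987 = 185.2400 − 153.5019 = 31.7381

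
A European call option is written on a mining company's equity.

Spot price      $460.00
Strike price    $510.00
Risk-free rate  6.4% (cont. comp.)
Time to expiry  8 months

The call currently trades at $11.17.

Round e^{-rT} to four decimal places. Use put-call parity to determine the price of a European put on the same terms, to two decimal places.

exp(−rT) = exp(−0.064·0.6667) = 0.9582
Put-call parity: C − P = S − K·e^(−rT) = 460 − 510·0.9582 = 460 − 488.6820 = -28.6820
P = C − (C − P) = 11.17 − (-28.6820) = 39.8520

$39.85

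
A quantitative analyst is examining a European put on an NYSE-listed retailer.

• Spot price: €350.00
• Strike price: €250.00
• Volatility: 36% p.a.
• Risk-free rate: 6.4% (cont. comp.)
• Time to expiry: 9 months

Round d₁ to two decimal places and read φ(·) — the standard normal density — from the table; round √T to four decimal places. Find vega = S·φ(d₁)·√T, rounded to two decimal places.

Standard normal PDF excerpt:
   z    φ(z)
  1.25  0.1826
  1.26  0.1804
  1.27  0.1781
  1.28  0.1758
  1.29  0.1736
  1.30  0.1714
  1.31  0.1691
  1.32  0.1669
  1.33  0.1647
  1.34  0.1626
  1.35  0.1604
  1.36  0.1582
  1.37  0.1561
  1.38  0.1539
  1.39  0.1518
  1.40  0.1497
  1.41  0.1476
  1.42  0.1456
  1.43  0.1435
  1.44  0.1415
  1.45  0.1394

46.01

σ√T = 0.36·√0.75 = 0.3118
d₁ = [ln(350/250) + (0.064 + ½·0.36²)·0.75] / (σ√T) = (0.3365 + 0.0966) / 0.3118 = 1.3891 ⇒ 1.39
√T = √0.75 = 0.8660
φ(d₁) = φ(1.39) = 0.1518
vega = S·φ(d₁)·√T = 350·0.1518·0.8660 = 46.0106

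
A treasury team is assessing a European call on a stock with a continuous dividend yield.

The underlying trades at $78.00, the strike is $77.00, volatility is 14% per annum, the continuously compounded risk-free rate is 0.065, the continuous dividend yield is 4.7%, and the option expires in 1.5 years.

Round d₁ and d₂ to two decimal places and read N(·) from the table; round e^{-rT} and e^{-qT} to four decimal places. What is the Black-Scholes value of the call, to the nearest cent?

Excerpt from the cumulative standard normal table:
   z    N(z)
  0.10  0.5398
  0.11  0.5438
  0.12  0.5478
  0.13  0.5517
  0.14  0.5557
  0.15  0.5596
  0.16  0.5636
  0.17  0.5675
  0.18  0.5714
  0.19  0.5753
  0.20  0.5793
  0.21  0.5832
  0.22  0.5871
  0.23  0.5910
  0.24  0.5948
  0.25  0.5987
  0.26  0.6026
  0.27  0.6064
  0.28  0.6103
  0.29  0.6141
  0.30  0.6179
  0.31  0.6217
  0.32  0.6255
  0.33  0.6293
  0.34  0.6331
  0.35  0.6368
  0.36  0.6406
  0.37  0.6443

σ√T = 0.14 × 1.2247 = 0.1715
ln(S/K) + (r − q + σ²/2)T = ln(78/77) + (0.065 − 0.047 + 0.14²/2)·1.5 = 0.0129 + 0.0417 = 0.0546
d₁ = 0.0546 / 0.1715 = 0.3185 → 0.32
d₂ = d₁ − σ√T = 0.3185 − 0.1715 = 0.1470 → 0.15
e^(−qT) = e^(−0.047·1.5) = 0.9319;  e^(−rT) = e^(−0.065·1.5) = 0.9071
N(d₁) = N(0.32) = 0.6255;  N(d₂) = N(0.15) = 0.5596
C = 78·0.9319·0.6255 − 77·0.9071·0.5596 = 45.4665 − 39.0862 = 6.3803

$6.38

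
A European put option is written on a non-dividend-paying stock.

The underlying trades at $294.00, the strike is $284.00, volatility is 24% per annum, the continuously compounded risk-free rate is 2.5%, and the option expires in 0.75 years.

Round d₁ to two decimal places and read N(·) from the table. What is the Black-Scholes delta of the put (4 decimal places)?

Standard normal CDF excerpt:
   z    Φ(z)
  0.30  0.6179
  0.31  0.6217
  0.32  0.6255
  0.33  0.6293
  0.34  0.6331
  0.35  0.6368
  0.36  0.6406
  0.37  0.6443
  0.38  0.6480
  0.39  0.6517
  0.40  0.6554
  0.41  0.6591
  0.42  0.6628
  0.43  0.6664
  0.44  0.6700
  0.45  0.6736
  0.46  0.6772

T = 0.75;  σ√T = 0.2078
d₁ = [ln(294/284) + (0.025 + 0.24²/2)·0.75] / 0.2078 = [0.0346 + 0.0403] / 0.2078 = 0.3606 → 0.36
N(d₁) = N(0.36) = 0.6406
Δ_put = N(d₁) − 1 = 0.6406 − 1 = -0.3594

-0.3594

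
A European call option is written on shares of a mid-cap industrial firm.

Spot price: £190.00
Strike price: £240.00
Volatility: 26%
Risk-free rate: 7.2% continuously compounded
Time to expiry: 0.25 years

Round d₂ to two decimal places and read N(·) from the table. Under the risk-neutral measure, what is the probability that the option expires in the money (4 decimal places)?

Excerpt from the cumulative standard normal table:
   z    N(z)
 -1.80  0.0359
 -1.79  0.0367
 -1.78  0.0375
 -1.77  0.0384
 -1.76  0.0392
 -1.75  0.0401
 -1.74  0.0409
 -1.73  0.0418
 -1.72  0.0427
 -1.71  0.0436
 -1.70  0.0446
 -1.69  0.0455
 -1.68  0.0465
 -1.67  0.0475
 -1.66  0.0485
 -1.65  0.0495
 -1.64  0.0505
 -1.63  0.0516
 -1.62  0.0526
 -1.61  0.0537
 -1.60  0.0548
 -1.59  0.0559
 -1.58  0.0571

0.0427

σ√T = 0.26·√0.25 = 0.1300
d₁ = [ln(190/240) + (0.072 + ½·0.26²)·0.25] / (σ√T) = (-0.2336 + 0.0265) / 0.1300 = -1.5936 which rounds to -1.59
d₂ = -1.5936 − 0.1300 = -1.7236 which rounds to -1.72
Pr(exercise) under Q = N(d₂) = 0.0427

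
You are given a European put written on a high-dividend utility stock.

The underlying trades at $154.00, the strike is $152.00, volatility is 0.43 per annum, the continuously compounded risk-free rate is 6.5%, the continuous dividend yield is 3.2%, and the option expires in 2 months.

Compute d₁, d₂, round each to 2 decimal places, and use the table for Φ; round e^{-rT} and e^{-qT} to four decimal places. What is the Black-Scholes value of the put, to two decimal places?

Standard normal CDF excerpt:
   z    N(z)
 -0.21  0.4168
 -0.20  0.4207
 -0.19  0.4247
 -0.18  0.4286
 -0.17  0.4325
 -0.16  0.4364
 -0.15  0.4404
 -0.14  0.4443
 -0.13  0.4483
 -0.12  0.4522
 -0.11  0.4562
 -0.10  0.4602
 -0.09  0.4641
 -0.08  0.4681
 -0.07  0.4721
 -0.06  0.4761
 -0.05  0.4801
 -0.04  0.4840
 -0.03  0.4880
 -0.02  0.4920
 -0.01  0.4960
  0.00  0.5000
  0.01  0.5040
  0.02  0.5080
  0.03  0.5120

$8.92

T = 0.1667;  σ√T = 0.1755
d₁ = [ln(154/152) + (0.065 − 0.032 + 0.43²/2)·0.1667] / 0.1755 = [0.0131 + 0.0209] / 0.1755 = 0.1936 which rounds to 0.19
d₂ = d₁ − σ√T = 0.1936 − 0.1755 = 0.0180 which rounds to 0.02
e^(−qT) = e^(−0.032·0.1667) = 0.9947;  e^(−rT) = e^(−0.065·0.1667) = 0.9892
P = 152·0.9892·N(-0.02) − 154·0.9947·N(-0.19) = 152·0.9892·0.4920 − 154·0.9947·0.4247 = 73.9763 − 65.0572 = 8.9192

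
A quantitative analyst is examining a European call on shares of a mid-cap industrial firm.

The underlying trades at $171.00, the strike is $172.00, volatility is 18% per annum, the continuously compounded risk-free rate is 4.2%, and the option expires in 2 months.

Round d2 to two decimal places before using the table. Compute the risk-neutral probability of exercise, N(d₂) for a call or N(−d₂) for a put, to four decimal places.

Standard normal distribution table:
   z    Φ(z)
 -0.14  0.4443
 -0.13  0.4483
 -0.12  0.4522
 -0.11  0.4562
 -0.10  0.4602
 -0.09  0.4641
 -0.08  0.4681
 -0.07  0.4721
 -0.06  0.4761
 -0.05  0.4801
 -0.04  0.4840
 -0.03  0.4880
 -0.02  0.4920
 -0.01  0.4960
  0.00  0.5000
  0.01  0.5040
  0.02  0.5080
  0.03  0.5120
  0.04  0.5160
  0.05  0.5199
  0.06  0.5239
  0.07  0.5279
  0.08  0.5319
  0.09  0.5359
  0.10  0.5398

0.4920

σ√T = 0.18·√0.1667 = 0.0735
d₁ = [ln(171/172) + (0.042 + 0.18²/2)·0.1667] / 0.0735 = [-0.0058 + 0.0097] / 0.0735 = 0.0527 which rounds to 0.05
d₂ = d₁ − σ√T = 0.0527 − 0.0735 = -0.0208 which rounds to -0.02
Risk-neutral Pr[S_T > K] = N(d₂) = N(-0.02) = 0.4920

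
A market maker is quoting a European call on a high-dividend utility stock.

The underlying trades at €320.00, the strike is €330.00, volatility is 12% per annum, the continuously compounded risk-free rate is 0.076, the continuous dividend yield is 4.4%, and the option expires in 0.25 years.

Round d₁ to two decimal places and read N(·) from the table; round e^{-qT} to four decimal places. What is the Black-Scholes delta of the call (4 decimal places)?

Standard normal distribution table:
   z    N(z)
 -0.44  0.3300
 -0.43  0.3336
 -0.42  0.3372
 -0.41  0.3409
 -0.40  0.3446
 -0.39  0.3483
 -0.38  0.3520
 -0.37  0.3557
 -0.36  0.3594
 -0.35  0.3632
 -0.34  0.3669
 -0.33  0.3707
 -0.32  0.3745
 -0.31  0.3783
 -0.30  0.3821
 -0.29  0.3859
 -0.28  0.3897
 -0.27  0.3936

σ√T = 0.12 × 0.5000 = 0.0600
d₁ = [ln(320/330) + (0.076 − 0.044 + 0.12²/2)·0.25] / 0.0600 = [-0.0308 + 0.0098] / 0.0600 = -0.3495 ≈ -0.35
N(d₁) = N(-0.35) = 0.3632
Δ_call = e^(−qT)·N(d₁) = 0.9891·0.3632 = 0.3592

0.3592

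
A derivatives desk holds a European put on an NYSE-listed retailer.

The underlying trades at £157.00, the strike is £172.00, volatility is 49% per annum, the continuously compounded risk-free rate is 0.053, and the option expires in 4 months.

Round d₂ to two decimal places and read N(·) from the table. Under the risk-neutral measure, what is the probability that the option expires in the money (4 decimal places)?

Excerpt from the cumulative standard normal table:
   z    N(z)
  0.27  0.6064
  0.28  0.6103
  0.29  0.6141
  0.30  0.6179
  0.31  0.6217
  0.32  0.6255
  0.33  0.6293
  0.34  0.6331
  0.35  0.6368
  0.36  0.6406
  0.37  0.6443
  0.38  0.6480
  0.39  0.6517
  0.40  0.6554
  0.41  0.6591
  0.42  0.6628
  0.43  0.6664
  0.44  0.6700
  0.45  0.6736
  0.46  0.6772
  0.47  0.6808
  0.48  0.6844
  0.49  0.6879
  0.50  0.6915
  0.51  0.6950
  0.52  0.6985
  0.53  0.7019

T = 0.3333;  σ√T = 0.2829
d₁ = [ln(157/172) + (0.053 + 0.49²/2)·0.3333] / 0.2829 = [-0.0912 + 0.0577] / 0.2829 = -0.1186 → -0.12
d₂ = d₁ − σ√T = -0.1186 − 0.2829 = -0.4015 → -0.40
Pr(exercise) under Q = N(−d₂) = N(0.40) = 0.6554

0.6554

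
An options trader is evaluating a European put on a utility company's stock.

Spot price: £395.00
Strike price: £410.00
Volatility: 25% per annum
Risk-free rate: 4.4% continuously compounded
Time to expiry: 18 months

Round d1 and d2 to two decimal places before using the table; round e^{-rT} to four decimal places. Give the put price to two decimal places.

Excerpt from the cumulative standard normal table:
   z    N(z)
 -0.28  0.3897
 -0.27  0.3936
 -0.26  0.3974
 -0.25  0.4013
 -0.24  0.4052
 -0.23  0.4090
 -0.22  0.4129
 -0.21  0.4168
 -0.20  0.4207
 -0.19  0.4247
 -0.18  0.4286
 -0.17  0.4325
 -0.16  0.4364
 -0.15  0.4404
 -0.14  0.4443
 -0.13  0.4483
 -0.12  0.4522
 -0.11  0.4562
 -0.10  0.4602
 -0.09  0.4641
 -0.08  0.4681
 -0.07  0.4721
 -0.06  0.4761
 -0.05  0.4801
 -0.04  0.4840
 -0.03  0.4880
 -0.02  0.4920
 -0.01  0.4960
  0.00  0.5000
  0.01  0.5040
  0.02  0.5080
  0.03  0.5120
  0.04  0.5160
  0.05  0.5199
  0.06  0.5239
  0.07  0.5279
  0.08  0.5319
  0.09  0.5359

T = 1.5;  σ√T = 0.3062
d₁ = [ln(395/410) + (0.044 + 0.25²/2)·1.5] / 0.3062 = [-0.0373 + 0.1129] / 0.3062 = 0.2469 which rounds to 0.25
d₂ = d₁ − σ√T = 0.2469 − 0.3062 = -0.0593 which rounds to -0.06
exp(−rT) = exp(−0.044·1.5) = 0.9361
N(−d₂) = N(0.06) = 0.5239;  N(−d₁) = N(-0.25) = 0.4013
P = 410·0.9361·0.5239 − 395·0.4013 = 201.0733 − 158.5135 = 42.5598

£42.56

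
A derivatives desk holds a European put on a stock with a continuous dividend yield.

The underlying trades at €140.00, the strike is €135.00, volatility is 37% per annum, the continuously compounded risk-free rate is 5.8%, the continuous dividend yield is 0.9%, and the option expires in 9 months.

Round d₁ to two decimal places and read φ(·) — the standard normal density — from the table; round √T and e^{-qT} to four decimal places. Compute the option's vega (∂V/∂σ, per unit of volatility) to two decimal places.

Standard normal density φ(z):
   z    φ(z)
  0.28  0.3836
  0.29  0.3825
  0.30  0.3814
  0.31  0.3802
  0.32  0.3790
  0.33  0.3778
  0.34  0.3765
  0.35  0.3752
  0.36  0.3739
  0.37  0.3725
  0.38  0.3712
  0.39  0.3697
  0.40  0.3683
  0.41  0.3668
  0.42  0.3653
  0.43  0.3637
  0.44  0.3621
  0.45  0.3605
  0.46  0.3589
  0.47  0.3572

σ√T = 0.37 × 0.8660 = 0.3204
d₁ = [ln(140/135) + (0.058 − 0.009 + 0.37²/2)·0.75] / 0.3204 = [0.0364 + 0.0881] / 0.3204 = 0.3884 → 0.39
√T = √0.75 = 0.8660
φ(d₁) = φ(0.39) = 0.3697
exp(−qT) = exp(−0.009·0.75) = 0.9933
vega = S·exp(−qT)·φ(d₁)·√T = 140·0.9933·0.3697·0.8660 = 44.5221
(The call has the same vega.)

44.52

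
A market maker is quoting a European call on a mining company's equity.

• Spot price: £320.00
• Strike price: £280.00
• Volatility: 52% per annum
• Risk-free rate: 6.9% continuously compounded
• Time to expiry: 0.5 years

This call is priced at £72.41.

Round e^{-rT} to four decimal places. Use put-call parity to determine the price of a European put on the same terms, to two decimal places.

£22.92

exp(−rT) = exp(−0.069·0.5) = 0.9661
Put-call parity: C − P = S − K·e^(−rT) = 320 − 280·0.9661 = 320 − 270.5080 = 49.4920
P = C − (C − P) = 72.41 − (49.4920) = 22.9180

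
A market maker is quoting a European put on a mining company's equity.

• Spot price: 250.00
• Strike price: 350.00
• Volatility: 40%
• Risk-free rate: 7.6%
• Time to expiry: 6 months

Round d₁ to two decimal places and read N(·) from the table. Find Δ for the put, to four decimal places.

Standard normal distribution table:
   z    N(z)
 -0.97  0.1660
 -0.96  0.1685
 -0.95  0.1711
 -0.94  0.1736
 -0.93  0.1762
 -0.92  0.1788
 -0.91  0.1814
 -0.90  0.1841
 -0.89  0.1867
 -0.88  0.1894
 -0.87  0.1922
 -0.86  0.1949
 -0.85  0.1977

σ√T = 0.4·√0.5 = 0.2828
d₁ = [ln(250/350) + (0.076 + 0.4²/2)·0.5] / 0.2828 = [-0.3365 + 0.0780] / 0.2828 = -0.9138 which rounds to -0.91
N(d₁) = N(-0.91) = 0.1814
Δ_put = N(d₁) − 1 = 0.1814 − 1 = -0.8186

-0.8186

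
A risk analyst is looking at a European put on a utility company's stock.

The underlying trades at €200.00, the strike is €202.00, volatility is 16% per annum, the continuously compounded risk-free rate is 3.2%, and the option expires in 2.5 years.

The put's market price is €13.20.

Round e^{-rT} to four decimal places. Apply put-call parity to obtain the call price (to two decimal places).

€26.73

e^(−rT) = e^(−0.032·2.5) = 0.9231
Put-call parity: C − P = S − K·e^(−rT) = 200 − 202·0.9231 = 200 − 186.4662 = 13.5338
C = P + (C − P) = 13.20 + (13.5338) = 26.7338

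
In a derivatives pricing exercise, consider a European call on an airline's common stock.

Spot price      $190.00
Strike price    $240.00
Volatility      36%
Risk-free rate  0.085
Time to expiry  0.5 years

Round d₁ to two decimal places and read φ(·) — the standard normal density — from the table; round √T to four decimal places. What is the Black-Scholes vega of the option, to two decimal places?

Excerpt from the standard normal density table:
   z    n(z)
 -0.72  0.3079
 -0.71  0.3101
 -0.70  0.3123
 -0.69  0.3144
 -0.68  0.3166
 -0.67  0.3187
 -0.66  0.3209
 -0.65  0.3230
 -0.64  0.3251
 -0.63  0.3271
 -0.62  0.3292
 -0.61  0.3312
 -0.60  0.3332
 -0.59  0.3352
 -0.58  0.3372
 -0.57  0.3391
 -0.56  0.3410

T = 0.5;  σ√T = 0.2546
d₁ = [ln(190/240) + (0.085 + 0.36²/2)·0.5] / 0.2546 = [-0.2336 + 0.0749] / 0.2546 = -0.6235 ⇒ -0.62
√T = √0.5 = 0.7071
φ(d₁) = φ(-0.62) = 0.3292
vega = S·φ(d₁)·√T = 190·0.3292·0.7071 = 44.2277

44.23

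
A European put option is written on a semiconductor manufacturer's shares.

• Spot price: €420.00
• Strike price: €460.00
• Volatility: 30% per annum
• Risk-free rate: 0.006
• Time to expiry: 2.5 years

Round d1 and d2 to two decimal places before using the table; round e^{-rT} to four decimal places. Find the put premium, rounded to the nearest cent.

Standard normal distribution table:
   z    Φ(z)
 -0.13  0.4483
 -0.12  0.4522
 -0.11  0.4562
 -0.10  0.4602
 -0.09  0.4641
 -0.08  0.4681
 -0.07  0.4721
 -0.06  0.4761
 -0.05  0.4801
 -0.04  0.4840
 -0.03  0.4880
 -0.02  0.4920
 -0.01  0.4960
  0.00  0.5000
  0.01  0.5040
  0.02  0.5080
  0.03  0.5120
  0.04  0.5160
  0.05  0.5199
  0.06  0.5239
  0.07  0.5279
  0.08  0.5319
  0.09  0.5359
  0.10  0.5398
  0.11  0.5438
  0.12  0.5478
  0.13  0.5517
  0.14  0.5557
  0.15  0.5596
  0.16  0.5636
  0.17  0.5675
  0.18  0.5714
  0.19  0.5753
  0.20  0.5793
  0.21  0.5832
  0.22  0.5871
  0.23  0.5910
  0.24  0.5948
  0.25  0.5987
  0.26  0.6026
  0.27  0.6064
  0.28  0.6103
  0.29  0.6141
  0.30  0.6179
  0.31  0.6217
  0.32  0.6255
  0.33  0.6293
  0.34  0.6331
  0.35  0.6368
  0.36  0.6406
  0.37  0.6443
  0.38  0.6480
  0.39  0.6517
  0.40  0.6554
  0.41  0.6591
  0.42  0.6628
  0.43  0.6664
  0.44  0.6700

€100.39

T = 2.5;  σ√T = 0.4743
d₁ = [ln(420/460) + (0.006 + 0.3²/2)·2.5] / 0.4743 = [-0.0910 + 0.1275] / 0.4743 = 0.0770 ≈ 0.08
d₂ = d₁ − σ√T = 0.0770 − 0.4743 = -0.3973 ≈ -0.40
e^(−rT) = e^(−0.006·2.5) = 0.9851
N(−d₂) = N(0.40) = 0.6554;  N(−d₁) = N(-0.08) = 0.4681
P = 460·0.9851·0.6554 − 420·0.4681 = 296.9919 − 196.6020 = 100.3899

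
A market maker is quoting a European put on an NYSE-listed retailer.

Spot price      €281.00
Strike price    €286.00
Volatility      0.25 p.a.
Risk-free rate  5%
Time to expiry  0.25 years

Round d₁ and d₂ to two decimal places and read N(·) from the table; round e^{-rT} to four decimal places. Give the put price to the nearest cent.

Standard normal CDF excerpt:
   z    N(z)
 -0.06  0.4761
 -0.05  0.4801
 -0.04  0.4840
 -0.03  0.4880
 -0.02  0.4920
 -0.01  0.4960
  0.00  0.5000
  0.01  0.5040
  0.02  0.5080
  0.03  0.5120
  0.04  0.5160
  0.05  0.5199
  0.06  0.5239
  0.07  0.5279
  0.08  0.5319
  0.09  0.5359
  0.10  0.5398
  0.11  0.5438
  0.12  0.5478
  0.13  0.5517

€14.22

T = 0.25;  σ√T = 0.1250
d₁ = [ln(281/286) + (0.05 + ½·0.25²)·0.25] / (σ√T) = (-0.0176 + 0.0203) / 0.1250 = 0.0214 ⇒ 0.02
d₂ = 0.0214 − 0.1250 = -0.1036 ⇒ -0.10
exp(−rT) = exp(−0.05·0.25) = 0.9876
P = 286·0.9876·N(0.10) − 281·N(-0.02) = 286·0.9876·0.5398 − 281·0.4920 = 152.4685 − 138.2520 = 14.2165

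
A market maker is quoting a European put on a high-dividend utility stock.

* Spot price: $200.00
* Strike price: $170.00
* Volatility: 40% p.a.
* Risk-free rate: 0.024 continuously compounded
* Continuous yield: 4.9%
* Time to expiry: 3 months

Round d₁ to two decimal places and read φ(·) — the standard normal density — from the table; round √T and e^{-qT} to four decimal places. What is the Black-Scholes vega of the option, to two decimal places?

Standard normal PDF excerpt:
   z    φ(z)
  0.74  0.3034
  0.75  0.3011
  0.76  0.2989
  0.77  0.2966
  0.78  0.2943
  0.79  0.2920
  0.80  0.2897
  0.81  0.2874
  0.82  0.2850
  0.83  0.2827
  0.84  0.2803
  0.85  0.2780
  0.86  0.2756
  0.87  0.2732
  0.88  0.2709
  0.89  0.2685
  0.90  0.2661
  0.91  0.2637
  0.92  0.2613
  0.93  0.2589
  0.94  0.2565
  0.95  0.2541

σ√T = 0.4 × 0.5000 = 0.2000
ln(S/K) + (r − q + σ²/2)T = ln(200/170) + (0.024 − 0.049 + 0.4²/2)·0.25 = 0.1625 + 0.0138 = 0.1763
d₁ = 0.1763 / 0.2000 = 0.8813 ≈ 0.88
√T = √0.25 = 0.5000
φ(d₁) = φ(0.88) = 0.2709
exp(−qT) = exp(−0.049·0.25) = 0.9878
vega = S·exp(−qT)·φ(d₁)·√T = 200·0.9878·0.2709·0.5000 = 26.7595

26.76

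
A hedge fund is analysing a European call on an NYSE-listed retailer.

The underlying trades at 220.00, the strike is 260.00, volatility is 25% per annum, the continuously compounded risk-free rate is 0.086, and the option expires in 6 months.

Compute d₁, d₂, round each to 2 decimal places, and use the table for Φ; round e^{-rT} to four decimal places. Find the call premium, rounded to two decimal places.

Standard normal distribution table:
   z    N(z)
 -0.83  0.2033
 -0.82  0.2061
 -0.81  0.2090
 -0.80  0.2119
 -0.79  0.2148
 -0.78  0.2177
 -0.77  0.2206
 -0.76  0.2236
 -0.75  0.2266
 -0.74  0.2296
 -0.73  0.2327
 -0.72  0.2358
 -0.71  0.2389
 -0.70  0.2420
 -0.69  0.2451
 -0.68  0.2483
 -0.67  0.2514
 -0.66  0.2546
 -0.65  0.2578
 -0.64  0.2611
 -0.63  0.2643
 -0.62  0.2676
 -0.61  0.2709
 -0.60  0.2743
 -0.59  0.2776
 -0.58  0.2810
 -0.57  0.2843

6.10

T = 0.5;  σ√T = 0.1768
d₁ = [ln(220/260) + (0.086 + 0.25²/2)·0.5] / 0.1768 = [-0.1671 + 0.0586] / 0.1768 = -0.6134 ≈ -0.61
d₂ = d₁ − σ√T = -0.6134 − 0.1768 = -0.7901 ≈ -0.79
e^(−rT) = e^(−0.086·0.5) = 0.9579
N(d₁) = N(-0.61) = 0.2709;  N(d₂) = N(-0.79) = 0.2148
C = 220·0.2709 − 260·0.9579·0.2148 = 59.5980 − 53.4968 = 6.1012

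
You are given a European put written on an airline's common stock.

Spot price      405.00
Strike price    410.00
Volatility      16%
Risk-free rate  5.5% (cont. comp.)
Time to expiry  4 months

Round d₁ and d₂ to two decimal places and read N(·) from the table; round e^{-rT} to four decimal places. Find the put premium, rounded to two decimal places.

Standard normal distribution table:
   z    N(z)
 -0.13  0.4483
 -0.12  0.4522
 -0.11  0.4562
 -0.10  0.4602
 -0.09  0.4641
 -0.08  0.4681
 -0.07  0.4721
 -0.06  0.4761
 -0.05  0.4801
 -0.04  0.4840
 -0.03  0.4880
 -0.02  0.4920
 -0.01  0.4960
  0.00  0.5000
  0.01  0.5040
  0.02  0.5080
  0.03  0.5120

σ√T = 0.16·√0.3333 = 0.0924
d₁ = [ln(405/410) + (0.055 + ½·0.16²)·0.3333] / (σ√T) = (-0.0123 + 0.0226) / 0.0924 = 0.1118 ⇒ 0.11
d₂ = 0.1118 − 0.0924 = 0.0194 ⇒ 0.02
e^(−rT) = e^(−0.055·0.3333) = 0.9818
N(−d₂) = N(-0.02) = 0.4920;  N(−d₁) = N(-0.11) = 0.4562
P = 410·0.9818·0.4920 − 405·0.4562 = 198.0487 − 184.7610 = 13.2877

13.29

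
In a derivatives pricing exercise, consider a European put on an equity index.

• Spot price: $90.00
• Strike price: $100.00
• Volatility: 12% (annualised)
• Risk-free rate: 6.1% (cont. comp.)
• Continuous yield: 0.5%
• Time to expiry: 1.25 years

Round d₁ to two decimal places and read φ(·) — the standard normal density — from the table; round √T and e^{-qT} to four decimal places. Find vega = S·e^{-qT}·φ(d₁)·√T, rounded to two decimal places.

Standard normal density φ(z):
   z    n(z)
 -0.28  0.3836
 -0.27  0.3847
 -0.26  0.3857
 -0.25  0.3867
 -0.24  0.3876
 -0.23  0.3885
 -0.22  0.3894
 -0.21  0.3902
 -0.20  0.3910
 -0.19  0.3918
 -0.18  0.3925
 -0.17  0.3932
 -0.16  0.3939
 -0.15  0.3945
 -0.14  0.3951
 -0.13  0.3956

σ√T = 0.12·√1.25 = 0.1342
ln(S/K) + (r − q + σ²/2)T = ln(90/100) + (0.061 − 0.005 + 0.12²/2)·1.25 = -0.1054 + 0.0790 = -0.0264
d₁ = -0.0264 / 0.1342 = -0.1965 ≈ -0.20
√T = √1.25 = 1.1180
φ(d₁) = φ(-0.20) = 0.3910
e^(−qT) = e^(−0.005·1.25) = 0.9938
vega = S·e^(−qT)·φ(d₁)·√T = 90·0.9938·0.3910·1.1180 = 39.0985

39.10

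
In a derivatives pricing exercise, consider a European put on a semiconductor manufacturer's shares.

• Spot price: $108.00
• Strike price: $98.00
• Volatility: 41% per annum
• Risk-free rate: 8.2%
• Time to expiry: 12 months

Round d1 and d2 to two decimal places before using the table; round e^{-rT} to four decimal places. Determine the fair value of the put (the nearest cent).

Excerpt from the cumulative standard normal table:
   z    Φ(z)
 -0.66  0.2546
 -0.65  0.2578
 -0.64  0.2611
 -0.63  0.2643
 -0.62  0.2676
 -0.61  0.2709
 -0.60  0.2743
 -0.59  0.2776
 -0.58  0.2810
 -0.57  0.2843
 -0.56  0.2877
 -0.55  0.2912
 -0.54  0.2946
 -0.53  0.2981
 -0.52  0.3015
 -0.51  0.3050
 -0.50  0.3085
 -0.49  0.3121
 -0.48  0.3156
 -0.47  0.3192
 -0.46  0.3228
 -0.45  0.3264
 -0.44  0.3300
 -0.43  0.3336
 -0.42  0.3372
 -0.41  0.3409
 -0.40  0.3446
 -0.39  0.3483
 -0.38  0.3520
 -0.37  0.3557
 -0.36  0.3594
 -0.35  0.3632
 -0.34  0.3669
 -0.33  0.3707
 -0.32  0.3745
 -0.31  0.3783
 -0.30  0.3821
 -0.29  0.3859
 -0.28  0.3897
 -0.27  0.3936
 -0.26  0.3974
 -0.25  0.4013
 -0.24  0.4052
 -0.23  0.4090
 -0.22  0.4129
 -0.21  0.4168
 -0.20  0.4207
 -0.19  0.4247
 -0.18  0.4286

σ√T = 0.41 × 1.0000 = 0.4100
d₁ = [ln(108/98) + (0.082 + ½·0.41²)·1] / (σ√T) = (0.0972 + 0.1660) / 0.4100 = 0.6420 ≈ 0.64
d₂ = 0.6420 − 0.4100 = 0.2320 ≈ 0.23
exp(−rT) = exp(−0.082·1) = 0.9213
N(−d₂) = N(-0.23) = 0.4090;  N(−d₁) = N(-0.64) = 0.2611
P = 98·0.9213·0.4090 − 108·0.2611 = 36.9275 − 28.1988 = 8.7287

$8.73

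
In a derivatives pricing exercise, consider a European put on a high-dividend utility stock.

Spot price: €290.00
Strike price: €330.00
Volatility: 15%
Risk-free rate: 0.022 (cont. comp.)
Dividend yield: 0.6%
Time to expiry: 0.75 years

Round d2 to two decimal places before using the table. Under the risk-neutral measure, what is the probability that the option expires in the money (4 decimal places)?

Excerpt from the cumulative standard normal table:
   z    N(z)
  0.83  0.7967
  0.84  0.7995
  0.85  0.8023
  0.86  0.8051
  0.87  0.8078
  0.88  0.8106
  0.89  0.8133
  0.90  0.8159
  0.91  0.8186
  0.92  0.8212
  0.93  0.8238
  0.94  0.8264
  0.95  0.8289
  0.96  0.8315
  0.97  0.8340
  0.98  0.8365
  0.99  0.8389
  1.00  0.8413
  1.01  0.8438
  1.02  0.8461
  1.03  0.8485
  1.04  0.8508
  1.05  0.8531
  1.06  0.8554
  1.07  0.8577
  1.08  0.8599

T = 0.75;  σ√T = 0.1299
ln(S/K) + (r − q + σ²/2)T = ln(290/330) + (0.022 − 0.006 + 0.15²/2)·0.75 = -0.1292 + 0.0204 = -0.1088
d₁ = -0.1088 / 0.1299 = -0.8373 which rounds to -0.84
d₂ = d₁ − σ√T = -0.8373 − 0.1299 = -0.9672 which rounds to -0.97
Pr(exercise) under Q = N(−d₂) = N(0.97) = 0.8340

0.8340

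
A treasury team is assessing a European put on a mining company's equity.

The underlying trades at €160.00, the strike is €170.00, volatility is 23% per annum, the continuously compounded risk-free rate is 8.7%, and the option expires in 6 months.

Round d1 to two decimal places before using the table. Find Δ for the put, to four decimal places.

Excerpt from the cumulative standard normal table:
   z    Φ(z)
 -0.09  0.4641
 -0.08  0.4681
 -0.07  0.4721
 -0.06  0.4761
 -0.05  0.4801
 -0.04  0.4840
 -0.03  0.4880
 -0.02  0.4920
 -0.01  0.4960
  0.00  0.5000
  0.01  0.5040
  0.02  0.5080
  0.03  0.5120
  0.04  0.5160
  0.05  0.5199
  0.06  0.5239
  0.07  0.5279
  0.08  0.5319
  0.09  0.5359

-0.5080

σ√T = 0.23·√0.5 = 0.1626
d₁ = [ln(160/170) + (0.087 + ½·0.23²)·0.5] / (σ√T) = (-0.0606 + 0.0567) / 0.1626 = -0.0240 which rounds to -0.02
N(d₁) = N(-0.02) = 0.4920
Δ_put = N(d₁) − 1 = 0.4920 − 1 = -0.5080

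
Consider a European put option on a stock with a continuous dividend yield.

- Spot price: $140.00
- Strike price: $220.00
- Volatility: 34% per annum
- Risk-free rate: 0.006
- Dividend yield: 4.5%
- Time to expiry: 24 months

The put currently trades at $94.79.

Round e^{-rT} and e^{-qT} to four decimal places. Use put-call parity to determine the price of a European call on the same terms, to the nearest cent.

$5.35

exp(−qT) = exp(−0.045·2) = 0.9139;  exp(−rT) = exp(−0.006·2) = 0.9881
Put-call parity: C − P = S·e^(−qT) − K·e^(−rT) = 140·0.9139 − 220·0.9881 = 127.9460 − 217.3820 = -89.4360
C = P + (C − P) = 94.79 + (-89.4360) = 5.3540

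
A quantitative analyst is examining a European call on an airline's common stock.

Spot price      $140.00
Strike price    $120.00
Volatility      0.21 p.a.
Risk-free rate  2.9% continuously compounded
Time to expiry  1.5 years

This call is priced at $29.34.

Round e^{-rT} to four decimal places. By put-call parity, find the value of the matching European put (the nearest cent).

$4.23

e^(−rT) = e^(−0.029·1.5) = 0.9574
Put-call parity: C − P = S − K·e^(−rT) = 140 − 120·0.9574 = 140 − 114.8880 = 25.1120
P = C − (C − P) = 29.34 − (25.1120) = 4.2280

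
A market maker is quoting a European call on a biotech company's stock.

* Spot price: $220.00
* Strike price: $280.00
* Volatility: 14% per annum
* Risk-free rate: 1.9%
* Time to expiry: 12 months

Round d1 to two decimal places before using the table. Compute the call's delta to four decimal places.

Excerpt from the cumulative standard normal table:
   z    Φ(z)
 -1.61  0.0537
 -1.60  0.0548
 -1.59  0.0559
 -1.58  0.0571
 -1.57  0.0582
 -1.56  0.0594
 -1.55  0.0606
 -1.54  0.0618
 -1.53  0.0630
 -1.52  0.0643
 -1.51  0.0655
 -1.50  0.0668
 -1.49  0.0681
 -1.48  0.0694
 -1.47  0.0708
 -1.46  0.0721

σ√T = 0.14·√1 = 0.1400
d₁ = [ln(220/280) + (0.019 + ½·0.14²)·1] / (σ√T) = (-0.2412 + 0.0288) / 0.1400 = -1.5169 which rounds to -1.52
N(d₁) = N(-1.52) = 0.0643
Δ_call = N(d₁) = 0.0643

0.0643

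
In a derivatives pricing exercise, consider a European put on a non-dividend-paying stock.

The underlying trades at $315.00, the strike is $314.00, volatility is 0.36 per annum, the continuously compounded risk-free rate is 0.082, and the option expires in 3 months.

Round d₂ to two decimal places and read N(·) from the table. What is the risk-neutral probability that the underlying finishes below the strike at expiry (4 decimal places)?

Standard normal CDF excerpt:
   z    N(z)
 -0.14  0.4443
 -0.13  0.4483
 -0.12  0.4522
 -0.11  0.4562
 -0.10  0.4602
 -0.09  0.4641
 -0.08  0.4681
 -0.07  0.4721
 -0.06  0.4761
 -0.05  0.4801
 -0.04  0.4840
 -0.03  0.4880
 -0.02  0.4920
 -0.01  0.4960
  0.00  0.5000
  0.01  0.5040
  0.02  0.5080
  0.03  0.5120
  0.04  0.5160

0.4840

σ√T = 0.36·√0.25 = 0.1800
d₁ = [ln(315/314) + (0.082 + ½·0.36²)·0.25] / (σ√T) = (0.0032 + 0.0367) / 0.1800 = 0.2216 → 0.22
d₂ = 0.2216 − 0.1800 = 0.0416 → 0.04
Risk-neutral Pr[S_T < K] = N(−d₂) = N(-0.04) = 0.4840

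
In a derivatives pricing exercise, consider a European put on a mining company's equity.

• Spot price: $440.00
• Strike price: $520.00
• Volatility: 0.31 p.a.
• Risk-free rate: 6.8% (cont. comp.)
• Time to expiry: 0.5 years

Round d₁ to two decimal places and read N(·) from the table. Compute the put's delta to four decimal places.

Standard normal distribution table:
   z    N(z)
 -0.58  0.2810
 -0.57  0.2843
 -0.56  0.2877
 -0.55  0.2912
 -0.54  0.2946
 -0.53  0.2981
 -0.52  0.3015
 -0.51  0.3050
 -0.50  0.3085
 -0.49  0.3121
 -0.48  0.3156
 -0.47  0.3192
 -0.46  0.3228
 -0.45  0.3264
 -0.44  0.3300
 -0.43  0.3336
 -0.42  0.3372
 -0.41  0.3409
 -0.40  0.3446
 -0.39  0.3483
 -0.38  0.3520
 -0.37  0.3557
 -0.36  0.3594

-0.6915

T = 0.5;  σ√T = 0.2192
d₁ = [ln(440/520) + (0.068 + 0.31²/2)·0.5] / 0.2192 = [-0.1671 + 0.0580] / 0.2192 = -0.4974 which rounds to -0.50
N(d₁) = N(-0.50) = 0.3085
Δ_put = N(d₁) − 1 = 0.3085 − 1 = -0.6915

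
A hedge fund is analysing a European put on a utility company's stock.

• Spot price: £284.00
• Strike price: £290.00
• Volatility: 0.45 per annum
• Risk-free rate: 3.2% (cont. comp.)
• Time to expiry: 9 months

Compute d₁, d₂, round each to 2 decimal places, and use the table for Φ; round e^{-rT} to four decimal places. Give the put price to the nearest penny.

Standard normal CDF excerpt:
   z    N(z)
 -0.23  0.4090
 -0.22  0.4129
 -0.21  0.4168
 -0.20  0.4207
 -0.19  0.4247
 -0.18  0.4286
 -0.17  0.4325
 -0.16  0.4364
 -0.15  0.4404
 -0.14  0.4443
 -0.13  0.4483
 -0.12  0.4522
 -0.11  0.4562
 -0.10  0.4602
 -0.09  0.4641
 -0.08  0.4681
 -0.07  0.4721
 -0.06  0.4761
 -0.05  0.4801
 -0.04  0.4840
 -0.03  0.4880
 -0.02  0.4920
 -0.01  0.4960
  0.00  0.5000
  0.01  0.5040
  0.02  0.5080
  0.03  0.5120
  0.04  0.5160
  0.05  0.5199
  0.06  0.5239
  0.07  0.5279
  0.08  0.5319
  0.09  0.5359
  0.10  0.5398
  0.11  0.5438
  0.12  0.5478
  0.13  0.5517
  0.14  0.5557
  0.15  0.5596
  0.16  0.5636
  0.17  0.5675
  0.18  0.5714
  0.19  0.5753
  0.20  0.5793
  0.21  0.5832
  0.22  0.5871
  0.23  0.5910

£43.40

σ√T = 0.45·√0.75 = 0.3897
d₁ = [ln(284/290) + (0.032 + ½·0.45²)·0.75] / (σ√T) = (-0.0209 + 0.0999) / 0.3897 = 0.2028 which rounds to 0.20
d₂ = 0.2028 − 0.3897 = -0.1869 which rounds to -0.19
exp(−rT) = exp(−0.032·0.75) = 0.9763
P = 290·0.9763·N(0.19) − 284·N(-0.20) = 290·0.9763·0.5753 − 284·0.4207 = 162.8830 − 119.4788 = 43.4042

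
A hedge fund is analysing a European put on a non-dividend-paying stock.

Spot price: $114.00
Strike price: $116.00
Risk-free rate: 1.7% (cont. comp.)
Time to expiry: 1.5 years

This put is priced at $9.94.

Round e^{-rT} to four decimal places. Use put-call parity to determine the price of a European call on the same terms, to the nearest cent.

e^(−rT) = e^(−0.017·1.5) = 0.9748
Put-call parity: C − P = S − K·e^(−rT) = 114 − 116·0.9748 = 114 − 113.0768 = 0.9232
C = P + (C − P) = 9.94 + (0.9232) = 10.8632

$10.86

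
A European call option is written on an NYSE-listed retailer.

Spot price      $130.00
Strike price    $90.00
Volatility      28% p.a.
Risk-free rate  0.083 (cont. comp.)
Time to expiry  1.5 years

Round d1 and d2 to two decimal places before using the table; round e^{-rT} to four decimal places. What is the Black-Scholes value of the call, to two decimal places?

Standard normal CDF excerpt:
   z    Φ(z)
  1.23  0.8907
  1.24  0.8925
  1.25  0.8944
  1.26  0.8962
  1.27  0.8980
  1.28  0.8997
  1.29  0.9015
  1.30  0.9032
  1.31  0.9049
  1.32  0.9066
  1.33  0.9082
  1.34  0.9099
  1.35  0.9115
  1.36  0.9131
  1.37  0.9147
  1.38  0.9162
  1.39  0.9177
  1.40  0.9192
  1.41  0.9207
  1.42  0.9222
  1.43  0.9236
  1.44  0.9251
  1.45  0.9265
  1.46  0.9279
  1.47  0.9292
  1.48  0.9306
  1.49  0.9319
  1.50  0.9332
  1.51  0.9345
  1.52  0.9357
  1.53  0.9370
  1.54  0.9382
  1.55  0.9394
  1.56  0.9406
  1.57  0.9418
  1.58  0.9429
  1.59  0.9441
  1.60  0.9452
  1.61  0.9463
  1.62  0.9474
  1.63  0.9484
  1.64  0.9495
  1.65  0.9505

$51.81

T = 1.5;  σ√T = 0.3429
ln(S/K) + (r + σ²/2)T = ln(130/90) + (0.083 + 0.28²/2)·1.5 = 0.3677 + 0.1833 = 0.5510
d₁ = 0.5510 / 0.3429 = 1.6068 ≈ 1.61
d₂ = d₁ − σ√T = 1.6068 − 0.3429 = 1.2639 ≈ 1.26
exp(−rT) = exp(−0.083·1.5) = 0.8829
N(d₁) = N(1.61) = 0.9463;  N(d₂) = N(1.26) = 0.8962
C = 130·0.9463 − 90·0.8829·0.8962 = 123.0190 − 71.2129 = 51.8061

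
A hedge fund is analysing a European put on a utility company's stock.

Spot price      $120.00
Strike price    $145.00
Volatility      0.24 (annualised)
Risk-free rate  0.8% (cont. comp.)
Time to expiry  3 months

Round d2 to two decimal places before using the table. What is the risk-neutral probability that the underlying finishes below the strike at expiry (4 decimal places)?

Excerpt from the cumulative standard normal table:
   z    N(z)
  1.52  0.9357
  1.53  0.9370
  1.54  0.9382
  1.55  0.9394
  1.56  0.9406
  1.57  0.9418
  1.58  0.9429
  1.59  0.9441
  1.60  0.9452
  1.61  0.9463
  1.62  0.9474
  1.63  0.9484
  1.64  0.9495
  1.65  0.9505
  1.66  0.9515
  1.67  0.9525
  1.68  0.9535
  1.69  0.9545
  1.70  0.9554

T = 0.25;  σ√T = 0.1200
d₁ = [ln(120/145) + (0.008 + 0.24²/2)·0.25] / 0.1200 = [-0.1892 + 0.0092] / 0.1200 = -1.5003 which rounds to -1.50
d₂ = d₁ − σ√T = -1.5003 − 0.1200 = -1.6203 which rounds to -1.62
Risk-neutral Pr[S_T < K] = N(−d₂) = N(1.62) = 0.9474

0.9474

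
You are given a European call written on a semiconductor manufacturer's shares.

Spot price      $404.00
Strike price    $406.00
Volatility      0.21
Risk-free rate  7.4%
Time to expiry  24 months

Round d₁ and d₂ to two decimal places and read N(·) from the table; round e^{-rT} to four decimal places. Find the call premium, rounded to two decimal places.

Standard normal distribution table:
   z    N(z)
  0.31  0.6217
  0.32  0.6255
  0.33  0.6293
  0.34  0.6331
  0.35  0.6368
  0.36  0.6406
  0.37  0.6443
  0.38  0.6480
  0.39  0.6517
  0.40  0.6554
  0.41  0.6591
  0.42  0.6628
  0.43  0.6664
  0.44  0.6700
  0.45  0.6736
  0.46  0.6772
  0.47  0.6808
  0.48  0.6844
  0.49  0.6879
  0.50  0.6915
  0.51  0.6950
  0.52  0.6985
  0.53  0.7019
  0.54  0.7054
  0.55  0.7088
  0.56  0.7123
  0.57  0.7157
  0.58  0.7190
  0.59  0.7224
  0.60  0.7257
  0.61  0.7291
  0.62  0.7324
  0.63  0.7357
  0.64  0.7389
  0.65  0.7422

$76.88

σ√T = 0.21 × 1.4142 = 0.2970
ln(S/K) + (r + σ²/2)T = ln(404/406) + (0.074 + 0.21²/2)·2 = -0.0049 + 0.1921 = 0.1872
d₁ = 0.1872 / 0.2970 = 0.6302 which rounds to 0.63
d₂ = d₁ − σ√T = 0.6302 − 0.2970 = 0.3332 which rounds to 0.33
e^(−rT) = e^(−0.074·2) = 0.8624
C = 404·N(0.63) − 406·0.8624·N(0.33) = 404·0.7357 − 406·0.8624·0.6293 = 297.2228 − 220.3396 = 76.8832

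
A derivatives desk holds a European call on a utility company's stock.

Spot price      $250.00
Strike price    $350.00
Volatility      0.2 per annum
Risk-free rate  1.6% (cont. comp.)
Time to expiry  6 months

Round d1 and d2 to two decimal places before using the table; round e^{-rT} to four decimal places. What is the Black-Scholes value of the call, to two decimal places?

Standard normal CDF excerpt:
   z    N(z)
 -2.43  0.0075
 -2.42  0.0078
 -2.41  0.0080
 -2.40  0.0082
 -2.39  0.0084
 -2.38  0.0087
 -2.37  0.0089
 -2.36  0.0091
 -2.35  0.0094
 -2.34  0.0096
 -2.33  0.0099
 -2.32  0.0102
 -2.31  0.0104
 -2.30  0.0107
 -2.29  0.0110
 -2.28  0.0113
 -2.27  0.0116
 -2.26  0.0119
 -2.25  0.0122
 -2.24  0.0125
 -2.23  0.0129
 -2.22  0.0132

T = 0.5;  σ√T = 0.1414
d₁ = [ln(250/350) + (0.016 + ½·0.2²)·0.5] / (σ√T) = (-0.3365 + 0.0180) / 0.1414 = -2.2519 ⇒ -2.25
d₂ = -2.2519 − 0.1414 = -2.3934 ⇒ -2.39
exp(−rT) = exp(−0.016·0.5) = 0.9920
C = 250·N(-2.25) − 350·0.9920·N(-2.39) = 250·0.0122 − 350·0.9920·0.0084 = 3.0500 − 2.9165 = 0.1335

$0.13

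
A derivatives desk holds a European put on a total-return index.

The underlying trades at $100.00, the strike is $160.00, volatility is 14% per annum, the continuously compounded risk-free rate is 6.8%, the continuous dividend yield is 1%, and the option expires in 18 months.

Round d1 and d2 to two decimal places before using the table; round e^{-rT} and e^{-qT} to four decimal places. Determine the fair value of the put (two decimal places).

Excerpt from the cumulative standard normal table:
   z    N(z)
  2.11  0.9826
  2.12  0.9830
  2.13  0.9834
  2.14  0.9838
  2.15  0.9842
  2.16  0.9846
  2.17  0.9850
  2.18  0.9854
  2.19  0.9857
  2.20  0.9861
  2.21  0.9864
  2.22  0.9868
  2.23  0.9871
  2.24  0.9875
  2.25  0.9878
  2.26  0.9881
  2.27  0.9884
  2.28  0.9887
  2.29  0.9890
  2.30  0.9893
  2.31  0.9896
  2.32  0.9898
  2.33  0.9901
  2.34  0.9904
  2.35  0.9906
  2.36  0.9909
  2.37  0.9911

σ√T = 0.14·√1.5 = 0.1715
ln(S/K) + (r − q + σ²/2)T = ln(100/160) + (0.068 − 0.01 + 0.14²/2)·1.5 = -0.4700 + 0.1017 = -0.3683
d₁ = -0.3683 / 0.1715 = -2.1480 which rounds to -2.15
d₂ = d₁ − σ√T = -2.1480 − 0.1715 = -2.3195 which rounds to -2.32
e^(−qT) = e^(−0.01·1.5) = 0.9851;  e^(−rT) = e^(−0.068·1.5) = 0.9030
P = 160·0.9030·N(2.32) − 100·0.9851·N(2.15) = 160·0.9030·0.9898 − 100·0.9851·0.9842 = 143.0063 − 96.9535 = 46.0528

$46.05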